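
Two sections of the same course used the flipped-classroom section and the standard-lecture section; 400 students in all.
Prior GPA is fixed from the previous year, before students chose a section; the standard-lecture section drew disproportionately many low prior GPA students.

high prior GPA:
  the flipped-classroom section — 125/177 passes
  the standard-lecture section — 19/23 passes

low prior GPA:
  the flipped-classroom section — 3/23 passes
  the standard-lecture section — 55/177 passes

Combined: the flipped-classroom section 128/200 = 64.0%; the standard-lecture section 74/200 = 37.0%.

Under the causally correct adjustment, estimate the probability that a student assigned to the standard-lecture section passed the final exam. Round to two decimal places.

0.57

The prior GPA band-specific comparison favours the standard-lecture section throughout, but the pooled figures favour the flipped-classroom section. The question is whether to condition on prior GPA band.
Here prior GPA band is a common cause — it drives both which teaching method a case falls under and the outcome. The crude comparison mixes populations; the stratum-specific rates are the causally relevant ones.
Standardising the standard-lecture section to the population prior GPA band mix: 0.500·19/23 + 0.500·55/177 = 0.568.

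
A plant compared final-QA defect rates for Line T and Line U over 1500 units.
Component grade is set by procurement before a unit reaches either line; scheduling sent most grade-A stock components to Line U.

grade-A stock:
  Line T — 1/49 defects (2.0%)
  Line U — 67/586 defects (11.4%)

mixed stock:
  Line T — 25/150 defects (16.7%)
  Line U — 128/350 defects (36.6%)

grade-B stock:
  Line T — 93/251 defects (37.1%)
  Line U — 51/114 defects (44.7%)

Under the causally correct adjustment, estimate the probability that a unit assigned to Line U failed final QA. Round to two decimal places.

0.28

Within every component grade level Line T has the lower rate, yet pooled Line U does — Simpson's reversal.
Component grade satisfies the back-door criterion: it is not a descendant of the line, and it blocks the spurious path from line to outcome. Adjusting for it (i.e., using the within-component grade rates) gives the causal effect.
Standardising Line U to the population component grade mix: 0.423·67/586 + 0.333·128/350 + 0.243·51/114 = 0.279.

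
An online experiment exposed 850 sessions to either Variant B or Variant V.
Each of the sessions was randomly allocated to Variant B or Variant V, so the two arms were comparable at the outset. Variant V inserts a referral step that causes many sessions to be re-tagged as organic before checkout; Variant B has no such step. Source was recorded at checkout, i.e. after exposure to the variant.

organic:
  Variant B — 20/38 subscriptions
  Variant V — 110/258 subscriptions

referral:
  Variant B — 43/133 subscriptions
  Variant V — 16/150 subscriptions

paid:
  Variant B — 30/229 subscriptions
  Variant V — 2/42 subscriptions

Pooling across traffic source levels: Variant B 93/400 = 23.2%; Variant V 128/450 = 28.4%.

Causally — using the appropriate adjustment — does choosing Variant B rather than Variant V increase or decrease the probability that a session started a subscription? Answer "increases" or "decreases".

decreases

The stratified and pooled comparisons disagree (Variant B wins within each traffic source; Variant V wins overall), so the answer turns on the causal role of traffic source.
Traffic source here is a post-treatment variable shaped by the variant; conditioning on it would introduce bias rather than remove it. The overall comparison is the causal one.
Pooled: Variant B 23.2% vs Variant V 28.4%; Variant V is higher overall.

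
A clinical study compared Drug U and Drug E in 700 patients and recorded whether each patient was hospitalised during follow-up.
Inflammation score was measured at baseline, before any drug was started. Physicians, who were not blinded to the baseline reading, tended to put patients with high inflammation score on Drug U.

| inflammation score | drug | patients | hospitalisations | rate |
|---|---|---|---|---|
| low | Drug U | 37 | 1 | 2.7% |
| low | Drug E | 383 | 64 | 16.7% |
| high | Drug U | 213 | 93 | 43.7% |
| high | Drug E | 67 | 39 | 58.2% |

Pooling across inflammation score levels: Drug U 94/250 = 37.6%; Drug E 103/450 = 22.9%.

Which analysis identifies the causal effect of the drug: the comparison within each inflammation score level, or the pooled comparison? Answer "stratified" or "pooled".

stratified

Drug U is lower inside every inflammation score stratum but Drug E is lower in aggregate. Whether to stratify depends on how inflammation score relates to the drug.
Here inflammation score is a common cause — it drives both which drug a case falls under and the outcome. The crude comparison mixes populations; the stratum-specific rates are the causally relevant ones.
Within each level — low: 2.7% vs 16.7%; high: 43.7% vs 58.2% — Drug U is lower every time.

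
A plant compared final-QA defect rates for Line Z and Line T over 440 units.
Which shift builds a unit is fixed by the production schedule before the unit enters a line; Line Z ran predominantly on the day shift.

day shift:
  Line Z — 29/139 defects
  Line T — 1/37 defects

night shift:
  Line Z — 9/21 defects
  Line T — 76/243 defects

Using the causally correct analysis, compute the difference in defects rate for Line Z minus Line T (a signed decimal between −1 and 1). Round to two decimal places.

The shift-specific comparison favours Line T throughout, but the pooled figures favour Line Z. The question is whether to condition on shift.
Shift differs across lines for reasons unrelated to any effect of the line itself, and it separately predicts the outcome — a classic confounder. We must compare within shift levels.
Adjusting over the population distribution of shift: 0.400·(0.209−0.027) + 0.600·(0.429−0.313) = +0.142.

+0.14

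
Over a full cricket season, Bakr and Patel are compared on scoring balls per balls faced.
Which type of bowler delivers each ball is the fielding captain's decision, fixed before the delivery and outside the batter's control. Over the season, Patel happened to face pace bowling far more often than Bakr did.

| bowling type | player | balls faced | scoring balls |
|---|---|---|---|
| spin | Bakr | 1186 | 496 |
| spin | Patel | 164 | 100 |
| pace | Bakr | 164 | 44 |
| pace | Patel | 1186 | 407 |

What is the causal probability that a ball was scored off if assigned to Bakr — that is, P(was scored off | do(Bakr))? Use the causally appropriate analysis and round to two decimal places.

Nothing the player does changes bowling type; the imbalance is an allocation artefact. With bowling type also predicting the outcome, the pooled figure is confounded, and the within-stratum comparison is the causal one.
Standardising Bakr to the population bowling type mix: 0.500·496/1186 + 0.500·44/164 = 0.343.

0.34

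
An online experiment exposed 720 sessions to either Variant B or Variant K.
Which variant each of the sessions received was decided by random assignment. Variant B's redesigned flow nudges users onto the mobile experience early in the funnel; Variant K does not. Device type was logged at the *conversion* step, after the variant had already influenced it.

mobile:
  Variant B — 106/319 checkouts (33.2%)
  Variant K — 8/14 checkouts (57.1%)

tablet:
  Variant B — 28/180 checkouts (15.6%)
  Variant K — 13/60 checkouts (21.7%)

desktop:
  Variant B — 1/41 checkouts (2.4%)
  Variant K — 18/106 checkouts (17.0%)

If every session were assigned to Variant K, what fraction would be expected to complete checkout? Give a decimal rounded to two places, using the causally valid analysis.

0.22

Device type is recorded after the variant and is itself shifted by it — it sits on the causal path from variant to outcome. Conditioning on a mediator would strip out part of the effect we want; the pooled comparison gives the total causal effect.
So P(outcome | do(Variant K)) is just the pooled rate for Variant K: 39/180 = 0.217.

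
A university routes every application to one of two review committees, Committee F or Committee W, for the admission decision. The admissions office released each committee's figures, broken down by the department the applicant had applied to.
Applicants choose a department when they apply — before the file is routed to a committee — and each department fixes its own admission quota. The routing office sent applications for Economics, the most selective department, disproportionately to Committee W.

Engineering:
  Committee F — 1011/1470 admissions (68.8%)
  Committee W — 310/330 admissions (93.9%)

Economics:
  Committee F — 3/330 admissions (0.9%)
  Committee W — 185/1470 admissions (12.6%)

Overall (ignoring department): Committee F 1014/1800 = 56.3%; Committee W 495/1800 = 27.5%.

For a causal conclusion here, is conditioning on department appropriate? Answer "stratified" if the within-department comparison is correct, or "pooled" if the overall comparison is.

stratified

The imbalance in department arose from how applicants were allocated, not from anything the review committee did; and department independently affects the outcome. The pooled gap is confounded — condition on department.
Within each level — Engineering: 68.8% vs 93.9%; Economics: 0.9% vs 12.6% — Committee W is higher every time.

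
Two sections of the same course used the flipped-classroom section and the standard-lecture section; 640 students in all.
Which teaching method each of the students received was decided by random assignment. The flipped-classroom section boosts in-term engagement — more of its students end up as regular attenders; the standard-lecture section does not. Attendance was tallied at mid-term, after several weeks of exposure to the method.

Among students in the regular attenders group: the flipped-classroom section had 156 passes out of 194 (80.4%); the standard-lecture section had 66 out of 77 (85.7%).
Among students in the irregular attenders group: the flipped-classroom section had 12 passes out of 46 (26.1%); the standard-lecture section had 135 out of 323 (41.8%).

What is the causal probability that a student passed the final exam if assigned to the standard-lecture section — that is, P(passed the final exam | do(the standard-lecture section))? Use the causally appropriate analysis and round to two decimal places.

the standard-lecture section is higher inside every mid-term attendance stratum but the flipped-classroom section is higher in aggregate. Whether to stratify depends on how mid-term attendance relates to the teaching method.
The distribution of mid-term attendance is itself part of what the teaching method does — it is an intermediate outcome. Holding it fixed would remove that part of the effect; the total effect is the pooled difference.
So P(outcome | do(the standard-lecture section)) is just the pooled rate for the standard-lecture section: 201/400 = 0.502.

0.50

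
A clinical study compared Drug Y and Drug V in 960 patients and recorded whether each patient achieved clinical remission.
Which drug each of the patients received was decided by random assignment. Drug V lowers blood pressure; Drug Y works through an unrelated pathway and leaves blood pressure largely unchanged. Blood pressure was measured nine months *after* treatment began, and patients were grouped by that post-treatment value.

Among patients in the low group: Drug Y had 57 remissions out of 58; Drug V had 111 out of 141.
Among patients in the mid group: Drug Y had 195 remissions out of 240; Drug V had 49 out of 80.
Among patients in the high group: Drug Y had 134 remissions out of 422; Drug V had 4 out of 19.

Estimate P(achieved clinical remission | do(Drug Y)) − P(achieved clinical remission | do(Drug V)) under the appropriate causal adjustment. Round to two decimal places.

Within every blood pressure level Drug Y has the higher rate, yet pooled Drug V does — Simpson's reversal.
Because the drug influences blood pressure, blood pressure is a post-treatment mediator, not a confounder. Stratifying on it would bias the estimate; the causal effect is the crude pooled difference.
The causal difference is the pooled difference: 0.536 − 0.683 = -0.147.

-0.15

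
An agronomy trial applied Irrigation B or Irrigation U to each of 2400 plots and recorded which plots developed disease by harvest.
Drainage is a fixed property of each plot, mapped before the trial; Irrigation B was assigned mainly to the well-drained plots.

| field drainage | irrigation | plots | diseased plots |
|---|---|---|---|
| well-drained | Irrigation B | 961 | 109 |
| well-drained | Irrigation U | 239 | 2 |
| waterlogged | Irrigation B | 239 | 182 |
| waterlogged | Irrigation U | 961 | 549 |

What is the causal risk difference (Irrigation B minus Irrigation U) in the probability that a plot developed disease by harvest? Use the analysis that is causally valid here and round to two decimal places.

The field drainage-specific comparison favours Irrigation U throughout, but the pooled figures favour Irrigation B. The question is whether to condition on field drainage.
Field drainage is set before the irrigation has any effect — it is not caused by the irrigation — and it independently drives the outcome. That makes it a confounder, so the causal comparison is within field drainage levels.
Adjusting over the population distribution of field drainage: 0.500·(0.113−0.008) + 0.500·(0.762−0.571) = +0.148.

+0.15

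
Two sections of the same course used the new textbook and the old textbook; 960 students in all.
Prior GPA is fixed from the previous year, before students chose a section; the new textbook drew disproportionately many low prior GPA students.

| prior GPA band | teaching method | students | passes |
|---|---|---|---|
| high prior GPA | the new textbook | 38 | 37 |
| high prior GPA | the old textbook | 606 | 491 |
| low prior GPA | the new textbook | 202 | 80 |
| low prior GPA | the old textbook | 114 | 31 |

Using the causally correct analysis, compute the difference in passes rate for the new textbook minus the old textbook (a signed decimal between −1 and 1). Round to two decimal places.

Nothing the teaching method does changes prior GPA band; the imbalance is an allocation artefact. With prior GPA band also predicting the outcome, the pooled figure is confounded, and the within-stratum comparison is the causal one.
Adjusting over the population distribution of prior GPA band: 0.671·(0.974−0.810) + 0.329·(0.396−0.272) = +0.151.

+0.15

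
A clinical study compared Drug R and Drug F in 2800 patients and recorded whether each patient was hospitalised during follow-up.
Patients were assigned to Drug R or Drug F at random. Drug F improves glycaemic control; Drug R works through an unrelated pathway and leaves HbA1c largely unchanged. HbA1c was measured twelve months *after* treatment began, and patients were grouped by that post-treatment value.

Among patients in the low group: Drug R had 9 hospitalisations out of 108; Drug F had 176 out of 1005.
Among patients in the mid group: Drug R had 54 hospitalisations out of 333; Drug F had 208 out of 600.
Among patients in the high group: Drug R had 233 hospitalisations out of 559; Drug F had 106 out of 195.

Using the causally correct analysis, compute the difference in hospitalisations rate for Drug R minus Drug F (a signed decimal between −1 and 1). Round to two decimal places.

Drug R is lower inside every HbA1c stratum but Drug F is lower in aggregate. Whether to stratify depends on how HbA1c relates to the drug.
The distribution of HbA1c is itself part of what the drug does — it is an intermediate outcome. Holding it fixed would remove that part of the effect; the total effect is the pooled difference.
The causal difference is the pooled difference: 0.296 − 0.272 = +0.024.

+0.02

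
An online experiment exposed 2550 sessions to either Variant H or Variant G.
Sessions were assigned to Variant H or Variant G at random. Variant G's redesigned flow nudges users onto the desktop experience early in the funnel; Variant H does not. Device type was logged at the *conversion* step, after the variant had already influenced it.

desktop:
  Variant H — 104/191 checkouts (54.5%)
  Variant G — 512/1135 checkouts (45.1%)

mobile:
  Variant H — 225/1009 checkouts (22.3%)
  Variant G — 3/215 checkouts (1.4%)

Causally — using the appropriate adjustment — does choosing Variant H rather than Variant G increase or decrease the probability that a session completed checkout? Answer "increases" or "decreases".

The stratified and pooled comparisons disagree (Variant H wins within each device type; Variant G wins overall), so the answer turns on the causal role of device type.
The distribution of device type is itself part of what the variant does — it is an intermediate outcome. Holding it fixed would remove that part of the effect; the total effect is the pooled difference.
Pooled: Variant H 27.4% vs Variant G 38.1%; Variant G is higher overall.

decreases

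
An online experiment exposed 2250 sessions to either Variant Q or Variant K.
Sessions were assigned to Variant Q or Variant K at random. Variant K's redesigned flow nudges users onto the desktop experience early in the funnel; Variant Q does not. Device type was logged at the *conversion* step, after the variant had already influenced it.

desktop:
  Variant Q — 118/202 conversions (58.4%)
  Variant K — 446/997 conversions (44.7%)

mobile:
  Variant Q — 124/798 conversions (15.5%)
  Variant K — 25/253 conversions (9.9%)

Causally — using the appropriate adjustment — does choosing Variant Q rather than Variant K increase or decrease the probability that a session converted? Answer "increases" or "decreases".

decreases

The device type-specific comparison favours Variant Q throughout, but the pooled figures favour Variant K. The question is whether to condition on device type.
Device type is downstream of the variant. One should not condition on a consequence of treatment, so the overall rates are the right comparison.
Pooled: Variant Q 24.2% vs Variant K 37.7%; Variant K is higher overall.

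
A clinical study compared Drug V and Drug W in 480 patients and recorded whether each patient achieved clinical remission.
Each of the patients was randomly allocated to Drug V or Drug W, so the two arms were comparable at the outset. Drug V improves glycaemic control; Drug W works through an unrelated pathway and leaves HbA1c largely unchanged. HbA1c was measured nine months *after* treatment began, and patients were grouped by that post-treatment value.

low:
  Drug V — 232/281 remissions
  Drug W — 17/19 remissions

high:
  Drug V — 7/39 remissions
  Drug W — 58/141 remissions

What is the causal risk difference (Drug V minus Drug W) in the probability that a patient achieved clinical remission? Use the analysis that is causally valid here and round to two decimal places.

+0.28

The stratified and pooled comparisons disagree (Drug W wins within each HbA1c; Drug V wins overall), so the answer turns on the causal role of HbA1c.
HbA1c is downstream of the drug. One should not condition on a consequence of treatment, so the overall rates are the right comparison.
The causal difference is the pooled difference: 0.747 − 0.469 = +0.278.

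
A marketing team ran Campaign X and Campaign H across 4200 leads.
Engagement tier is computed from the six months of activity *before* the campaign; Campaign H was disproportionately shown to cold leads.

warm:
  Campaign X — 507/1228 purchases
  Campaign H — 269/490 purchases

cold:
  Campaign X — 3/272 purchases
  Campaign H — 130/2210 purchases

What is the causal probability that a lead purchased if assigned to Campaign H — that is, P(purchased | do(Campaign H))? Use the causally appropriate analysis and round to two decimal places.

0.26

The engagement tier-specific comparison favours Campaign H throughout, but the pooled figures favour Campaign X. The question is whether to condition on engagement tier.
Engagement tier satisfies the back-door criterion: it is not a descendant of the campaign, and it blocks the spurious path from campaign to outcome. Adjusting for it (i.e., using the within-engagement tier rates) gives the causal effect.
Standardising Campaign H to the population engagement tier mix: 0.409·269/490 + 0.591·130/2210 = 0.259.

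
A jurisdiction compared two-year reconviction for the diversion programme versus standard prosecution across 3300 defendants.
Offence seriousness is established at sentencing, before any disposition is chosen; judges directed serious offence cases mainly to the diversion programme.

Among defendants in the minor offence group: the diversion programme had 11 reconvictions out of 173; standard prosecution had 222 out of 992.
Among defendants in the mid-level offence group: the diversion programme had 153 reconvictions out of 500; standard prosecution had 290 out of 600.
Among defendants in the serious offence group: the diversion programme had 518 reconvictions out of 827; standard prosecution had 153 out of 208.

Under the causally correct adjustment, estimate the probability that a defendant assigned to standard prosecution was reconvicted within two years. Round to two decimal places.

Since offence seriousness is a pre-existing factor (not a product of the disposition) and it affects the outcome on its own, it is a confounder. The stratified rates, not the pooled rate, identify the causal effect.
Standardising standard prosecution to the population offence seriousness mix: 0.353·222/992 + 0.333·290/600 + 0.314·153/208 = 0.471.

0.47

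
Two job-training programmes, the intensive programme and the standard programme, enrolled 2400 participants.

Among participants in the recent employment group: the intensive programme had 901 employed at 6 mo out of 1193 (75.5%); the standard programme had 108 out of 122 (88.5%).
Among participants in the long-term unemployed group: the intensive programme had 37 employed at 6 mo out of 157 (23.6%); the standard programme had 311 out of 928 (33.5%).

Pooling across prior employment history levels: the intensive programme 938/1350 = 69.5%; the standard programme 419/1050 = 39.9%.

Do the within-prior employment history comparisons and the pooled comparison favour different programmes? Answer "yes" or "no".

Within each prior employment history level (recent employment 75.5% vs 88.5%; long-term unemployed 23.6% vs 33.5%), the standard programme has the higher rate every time. Pooled: 69.5% vs 39.9% — the intensive programme has the higher rate overall. The two comparisons disagree.

yes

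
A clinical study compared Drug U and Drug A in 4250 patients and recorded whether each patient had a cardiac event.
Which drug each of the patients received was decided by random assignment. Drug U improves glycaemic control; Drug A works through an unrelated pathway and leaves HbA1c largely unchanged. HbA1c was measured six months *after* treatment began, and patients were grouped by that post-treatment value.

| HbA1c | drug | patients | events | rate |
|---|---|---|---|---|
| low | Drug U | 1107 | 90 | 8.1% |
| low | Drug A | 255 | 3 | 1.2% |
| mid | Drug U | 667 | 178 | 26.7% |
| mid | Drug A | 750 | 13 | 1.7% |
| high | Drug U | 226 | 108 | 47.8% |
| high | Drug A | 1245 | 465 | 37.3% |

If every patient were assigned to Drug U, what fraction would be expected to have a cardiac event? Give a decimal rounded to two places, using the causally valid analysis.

HbA1c here is a post-treatment variable shaped by the drug; conditioning on it would introduce bias rather than remove it. The overall comparison is the causal one.
So P(outcome | do(Drug U)) is just the pooled rate for Drug U: 376/2000 = 0.188.

0.19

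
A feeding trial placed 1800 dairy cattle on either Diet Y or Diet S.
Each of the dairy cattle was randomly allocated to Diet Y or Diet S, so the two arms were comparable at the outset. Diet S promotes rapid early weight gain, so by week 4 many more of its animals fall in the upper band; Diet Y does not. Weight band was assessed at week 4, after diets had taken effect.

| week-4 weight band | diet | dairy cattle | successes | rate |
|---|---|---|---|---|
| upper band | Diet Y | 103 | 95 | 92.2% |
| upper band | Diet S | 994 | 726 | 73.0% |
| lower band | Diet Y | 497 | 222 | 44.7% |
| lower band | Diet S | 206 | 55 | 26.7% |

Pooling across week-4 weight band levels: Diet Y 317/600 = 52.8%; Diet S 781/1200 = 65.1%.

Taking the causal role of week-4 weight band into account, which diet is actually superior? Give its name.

Diet S

Diet Y is higher inside every week-4 weight band stratum but Diet S is higher in aggregate. Whether to stratify depends on how week-4 weight band relates to the diet.
Week-4 weight band lies on the pathway diet → week-4 weight band → outcome, so adjusting for it blocks the indirect effect. For the total causal effect of diet, use the unadjusted pooled rates.
Pooled: Diet Y 52.8% vs Diet S 65.1%; Diet S is higher overall.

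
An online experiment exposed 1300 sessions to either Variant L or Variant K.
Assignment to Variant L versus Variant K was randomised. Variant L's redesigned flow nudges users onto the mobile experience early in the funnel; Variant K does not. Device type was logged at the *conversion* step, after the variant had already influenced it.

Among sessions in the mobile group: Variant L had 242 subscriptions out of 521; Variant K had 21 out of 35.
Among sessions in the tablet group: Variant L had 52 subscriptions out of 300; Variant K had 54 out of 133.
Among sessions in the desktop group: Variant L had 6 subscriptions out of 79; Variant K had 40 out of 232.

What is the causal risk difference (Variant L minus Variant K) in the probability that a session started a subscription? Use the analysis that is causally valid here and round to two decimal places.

The stratified and pooled comparisons disagree (Variant K wins within each device type; Variant L wins overall), so the answer turns on the causal role of device type.
Device type is recorded after the variant and is itself shifted by it — it sits on the causal path from variant to outcome. Conditioning on a mediator would strip out part of the effect we want; the pooled comparison gives the total causal effect.
The causal difference is the pooled difference: 0.333 − 0.287 = +0.046.

+0.05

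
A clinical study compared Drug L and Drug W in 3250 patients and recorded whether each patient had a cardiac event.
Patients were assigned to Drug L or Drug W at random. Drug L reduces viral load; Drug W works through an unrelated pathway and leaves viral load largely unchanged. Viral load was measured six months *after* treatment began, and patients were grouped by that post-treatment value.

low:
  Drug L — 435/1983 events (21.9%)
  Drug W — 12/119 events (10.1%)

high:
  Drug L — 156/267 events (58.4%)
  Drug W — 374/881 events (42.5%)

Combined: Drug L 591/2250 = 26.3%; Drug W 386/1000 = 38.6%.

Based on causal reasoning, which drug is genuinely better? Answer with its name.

Because the drug influences viral load, viral load is a post-treatment mediator, not a confounder. Stratifying on it would bias the estimate; the causal effect is the crude pooled difference.
Pooled: Drug L 26.3% vs Drug W 38.6%; Drug L is lower overall.

Drug L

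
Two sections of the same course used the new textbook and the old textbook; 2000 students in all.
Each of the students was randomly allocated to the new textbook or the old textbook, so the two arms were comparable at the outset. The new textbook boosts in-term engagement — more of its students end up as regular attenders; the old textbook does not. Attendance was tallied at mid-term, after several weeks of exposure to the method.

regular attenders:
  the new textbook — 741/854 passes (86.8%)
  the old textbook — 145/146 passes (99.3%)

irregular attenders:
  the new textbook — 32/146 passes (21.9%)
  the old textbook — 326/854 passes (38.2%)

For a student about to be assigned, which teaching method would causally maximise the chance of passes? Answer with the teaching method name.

the new textbook

the old textbook is higher inside every mid-term attendance stratum but the new textbook is higher in aggregate. Whether to stratify depends on how mid-term attendance relates to the teaching method.
Mid-term attendance lies on the pathway teaching method → mid-term attendance → outcome, so adjusting for it blocks the indirect effect. For the total causal effect of teaching method, use the unadjusted pooled rates.
Pooled: the new textbook 77.3% vs the old textbook 47.1%; the new textbook is higher overall.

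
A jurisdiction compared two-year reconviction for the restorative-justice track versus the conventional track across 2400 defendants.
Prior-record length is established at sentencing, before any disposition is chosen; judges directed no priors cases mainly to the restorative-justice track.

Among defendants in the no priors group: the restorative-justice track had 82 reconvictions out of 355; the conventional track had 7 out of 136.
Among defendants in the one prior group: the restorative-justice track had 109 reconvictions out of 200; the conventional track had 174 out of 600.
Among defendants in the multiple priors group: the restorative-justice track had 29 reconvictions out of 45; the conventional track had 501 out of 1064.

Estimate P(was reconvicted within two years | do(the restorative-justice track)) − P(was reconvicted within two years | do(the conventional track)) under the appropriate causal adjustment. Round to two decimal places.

Nothing the disposition does changes prior-record length; the imbalance is an allocation artefact. With prior-record length also predicting the outcome, the pooled figure is confounded, and the within-stratum comparison is the causal one.
Adjusting over the population distribution of prior-record length: 0.205·(0.231−0.051) + 0.333·(0.545−0.290) + 0.462·(0.644−0.471) = +0.202.

+0.20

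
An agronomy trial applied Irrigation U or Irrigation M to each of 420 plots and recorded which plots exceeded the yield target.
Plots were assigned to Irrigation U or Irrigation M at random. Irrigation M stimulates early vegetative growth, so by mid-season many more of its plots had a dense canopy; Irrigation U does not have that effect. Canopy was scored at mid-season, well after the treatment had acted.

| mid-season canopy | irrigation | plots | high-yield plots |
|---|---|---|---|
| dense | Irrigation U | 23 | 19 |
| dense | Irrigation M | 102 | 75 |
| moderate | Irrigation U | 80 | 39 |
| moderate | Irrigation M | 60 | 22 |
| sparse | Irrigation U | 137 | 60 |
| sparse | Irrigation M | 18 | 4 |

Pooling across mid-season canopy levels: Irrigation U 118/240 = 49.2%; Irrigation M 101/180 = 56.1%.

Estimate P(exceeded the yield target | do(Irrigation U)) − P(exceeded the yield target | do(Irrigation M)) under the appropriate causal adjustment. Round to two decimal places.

The stratified and pooled comparisons disagree (Irrigation U wins within each mid-season canopy; Irrigation M wins overall), so the answer turns on the causal role of mid-season canopy.
Mid-season canopy is downstream of the irrigation. One should not condition on a consequence of treatment, so the overall rates are the right comparison.
The causal difference is the pooled difference: 0.492 − 0.561 = -0.069.

-0.07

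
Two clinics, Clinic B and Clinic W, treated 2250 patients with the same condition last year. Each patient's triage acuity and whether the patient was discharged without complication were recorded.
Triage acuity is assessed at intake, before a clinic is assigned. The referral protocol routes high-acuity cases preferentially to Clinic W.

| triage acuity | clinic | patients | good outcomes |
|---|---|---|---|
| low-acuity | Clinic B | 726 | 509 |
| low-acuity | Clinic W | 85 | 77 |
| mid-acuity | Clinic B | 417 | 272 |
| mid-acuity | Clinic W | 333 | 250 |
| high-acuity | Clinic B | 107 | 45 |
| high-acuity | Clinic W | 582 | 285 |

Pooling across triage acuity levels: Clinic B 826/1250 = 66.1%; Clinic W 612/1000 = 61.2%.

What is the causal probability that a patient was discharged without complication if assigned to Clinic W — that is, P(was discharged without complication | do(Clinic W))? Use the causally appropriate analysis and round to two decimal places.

0.73

Triage acuity differs across clinics for reasons unrelated to any effect of the clinic itself, and it separately predicts the outcome — a classic confounder. We must compare within triage acuity levels.
Standardising Clinic W to the population triage acuity mix: 0.360·77/85 + 0.333·250/333 + 0.306·285/582 = 0.727.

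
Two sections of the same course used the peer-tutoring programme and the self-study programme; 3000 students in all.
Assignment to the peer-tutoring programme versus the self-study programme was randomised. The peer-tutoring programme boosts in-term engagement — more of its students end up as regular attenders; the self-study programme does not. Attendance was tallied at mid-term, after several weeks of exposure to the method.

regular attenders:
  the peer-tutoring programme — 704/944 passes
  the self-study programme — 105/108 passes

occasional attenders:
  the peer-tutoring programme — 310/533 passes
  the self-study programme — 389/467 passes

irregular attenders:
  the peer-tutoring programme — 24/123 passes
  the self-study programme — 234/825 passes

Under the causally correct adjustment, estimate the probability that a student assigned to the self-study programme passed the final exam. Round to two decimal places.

0.52

The mid-term attendance-specific comparison favours the self-study programme throughout, but the pooled figures favour the peer-tutoring programme. The question is whether to condition on mid-term attendance.
Mid-term attendance is downstream of the teaching method. One should not condition on a consequence of treatment, so the overall rates are the right comparison.
So P(outcome | do(the self-study programme)) is just the pooled rate for the self-study programme: 728/1400 = 0.520.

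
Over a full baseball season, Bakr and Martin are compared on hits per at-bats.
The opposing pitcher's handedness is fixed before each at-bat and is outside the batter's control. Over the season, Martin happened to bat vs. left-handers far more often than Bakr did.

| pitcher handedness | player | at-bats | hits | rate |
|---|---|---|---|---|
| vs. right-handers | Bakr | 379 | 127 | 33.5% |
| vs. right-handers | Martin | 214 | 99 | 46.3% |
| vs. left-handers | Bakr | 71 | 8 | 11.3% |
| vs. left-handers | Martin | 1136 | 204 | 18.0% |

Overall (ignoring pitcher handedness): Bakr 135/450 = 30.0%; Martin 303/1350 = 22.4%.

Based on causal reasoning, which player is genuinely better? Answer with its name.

Martin

Martin is higher inside every pitcher handedness stratum but Bakr is higher in aggregate. Whether to stratify depends on how pitcher handedness relates to the player.
Nothing the player does changes pitcher handedness; the imbalance is an allocation artefact. With pitcher handedness also predicting the outcome, the pooled figure is confounded, and the within-stratum comparison is the causal one.
Within each level — vs. right-handers: 33.5% vs 46.3%; vs. left-handers: 11.3% vs 18.0% — Martin is higher every time.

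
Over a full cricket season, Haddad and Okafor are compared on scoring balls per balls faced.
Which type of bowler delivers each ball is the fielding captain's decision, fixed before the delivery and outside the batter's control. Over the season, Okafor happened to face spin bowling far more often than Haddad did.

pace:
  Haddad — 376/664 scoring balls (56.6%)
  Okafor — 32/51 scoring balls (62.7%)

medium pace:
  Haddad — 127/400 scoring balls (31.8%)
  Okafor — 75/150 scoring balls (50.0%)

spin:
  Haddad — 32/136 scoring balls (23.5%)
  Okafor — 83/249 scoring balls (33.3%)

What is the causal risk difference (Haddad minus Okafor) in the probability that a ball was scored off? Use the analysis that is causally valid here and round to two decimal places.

The imbalance in bowling type arose from how balls faced were allocated, not from anything the player did; and bowling type independently affects the outcome. The pooled gap is confounded — condition on bowling type.
Adjusting over the population distribution of bowling type: 0.433·(0.566−0.627) + 0.333·(0.318−0.500) + 0.233·(0.235−0.333) = -0.110.

-0.11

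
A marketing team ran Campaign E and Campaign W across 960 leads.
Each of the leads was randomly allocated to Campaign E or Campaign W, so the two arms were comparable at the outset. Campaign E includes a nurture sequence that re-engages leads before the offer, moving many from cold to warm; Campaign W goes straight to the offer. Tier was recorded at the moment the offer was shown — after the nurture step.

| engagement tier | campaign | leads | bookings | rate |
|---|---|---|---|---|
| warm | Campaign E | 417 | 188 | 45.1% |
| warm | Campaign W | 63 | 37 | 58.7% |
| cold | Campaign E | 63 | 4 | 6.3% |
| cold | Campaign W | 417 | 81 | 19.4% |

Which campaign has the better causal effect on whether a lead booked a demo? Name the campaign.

Campaign E

Engagement tier here is a post-treatment variable shaped by the campaign; conditioning on it would introduce bias rather than remove it. The overall comparison is the causal one.
Pooled: Campaign E 40.0% vs Campaign W 24.6%; Campaign E is higher overall.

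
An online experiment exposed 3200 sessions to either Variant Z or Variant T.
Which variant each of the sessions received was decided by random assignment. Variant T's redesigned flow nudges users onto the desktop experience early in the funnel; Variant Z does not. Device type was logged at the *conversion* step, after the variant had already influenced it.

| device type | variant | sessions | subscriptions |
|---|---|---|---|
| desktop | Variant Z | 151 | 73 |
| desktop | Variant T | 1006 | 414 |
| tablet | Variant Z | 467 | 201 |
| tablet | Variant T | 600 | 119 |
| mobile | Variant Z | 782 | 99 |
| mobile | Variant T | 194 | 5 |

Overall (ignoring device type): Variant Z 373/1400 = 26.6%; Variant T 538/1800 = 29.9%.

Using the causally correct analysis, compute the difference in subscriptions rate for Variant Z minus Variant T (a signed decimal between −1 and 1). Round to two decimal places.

-0.03

The device type-specific comparison favours Variant Z throughout, but the pooled figures favour Variant T. The question is whether to condition on device type.
Device type lies on the pathway variant → device type → outcome, so adjusting for it blocks the indirect effect. For the total causal effect of variant, use the unadjusted pooled rates.
The causal difference is the pooled difference: 0.266 − 0.299 = -0.032.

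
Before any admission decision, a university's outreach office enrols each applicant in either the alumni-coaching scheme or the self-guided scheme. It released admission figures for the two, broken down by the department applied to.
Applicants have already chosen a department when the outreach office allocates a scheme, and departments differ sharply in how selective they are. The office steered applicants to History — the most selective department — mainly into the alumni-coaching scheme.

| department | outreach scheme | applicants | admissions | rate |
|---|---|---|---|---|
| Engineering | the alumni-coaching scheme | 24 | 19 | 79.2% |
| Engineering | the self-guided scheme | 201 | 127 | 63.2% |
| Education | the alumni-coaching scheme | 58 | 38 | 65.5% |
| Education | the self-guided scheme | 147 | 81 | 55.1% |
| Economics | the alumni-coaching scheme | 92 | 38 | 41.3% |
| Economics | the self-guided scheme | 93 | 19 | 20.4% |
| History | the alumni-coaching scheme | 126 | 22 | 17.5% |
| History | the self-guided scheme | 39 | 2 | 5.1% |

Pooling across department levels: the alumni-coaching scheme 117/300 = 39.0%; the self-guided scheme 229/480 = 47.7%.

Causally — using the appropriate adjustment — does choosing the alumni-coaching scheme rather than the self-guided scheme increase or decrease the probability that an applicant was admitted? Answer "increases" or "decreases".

Department differs across outreach schemes for reasons unrelated to any effect of the outreach scheme itself, and it separately predicts the outcome — a classic confounder. We must compare within department levels.
Within each level — Engineering: 79.2% vs 63.2%; Education: 65.5% vs 55.1%; Economics: 41.3% vs 20.4%; History: 17.5% vs 5.1% — the alumni-coaching scheme is higher every time.

increases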